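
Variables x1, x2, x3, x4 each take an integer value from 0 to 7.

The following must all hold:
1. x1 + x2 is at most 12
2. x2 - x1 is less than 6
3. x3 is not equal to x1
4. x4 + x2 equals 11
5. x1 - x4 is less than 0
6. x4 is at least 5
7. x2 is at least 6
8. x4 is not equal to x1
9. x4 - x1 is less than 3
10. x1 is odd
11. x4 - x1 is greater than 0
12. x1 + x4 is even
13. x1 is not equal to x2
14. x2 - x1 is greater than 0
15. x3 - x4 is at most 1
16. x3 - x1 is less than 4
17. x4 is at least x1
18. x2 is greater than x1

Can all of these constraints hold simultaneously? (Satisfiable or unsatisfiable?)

Satisfiable

The assignment x1 = 3, x2 = 6, x3 = 5, x4 = 5 works:
  constraint 1 holds since x1 + x2 = 9.
  constraint 2 holds since x2 - x1 = 3.
The rest check out directly.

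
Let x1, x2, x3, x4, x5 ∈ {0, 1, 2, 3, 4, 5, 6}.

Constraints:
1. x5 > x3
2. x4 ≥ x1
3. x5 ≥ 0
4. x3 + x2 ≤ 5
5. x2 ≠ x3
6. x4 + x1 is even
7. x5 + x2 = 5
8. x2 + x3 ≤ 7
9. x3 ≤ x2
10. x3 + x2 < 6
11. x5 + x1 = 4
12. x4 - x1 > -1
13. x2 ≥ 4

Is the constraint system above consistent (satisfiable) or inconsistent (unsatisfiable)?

Satisfiable

Take x1 = 3, x2 = 4, x3 = 0, x4 = 3, x5 = 1. Then constraint 4: x3 + x2 = 4; constraint 7: x5 + x2 = 5, and every other listed constraint is also met.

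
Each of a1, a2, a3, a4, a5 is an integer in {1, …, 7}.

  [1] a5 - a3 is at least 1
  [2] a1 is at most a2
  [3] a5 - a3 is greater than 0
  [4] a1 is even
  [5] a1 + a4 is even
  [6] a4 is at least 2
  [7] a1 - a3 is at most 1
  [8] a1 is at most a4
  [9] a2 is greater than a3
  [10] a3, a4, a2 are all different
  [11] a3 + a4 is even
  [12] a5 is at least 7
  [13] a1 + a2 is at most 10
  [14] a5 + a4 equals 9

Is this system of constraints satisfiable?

Take a1 = 2, a2 = 6, a3 = 4, a4 = 2, a5 = 7. Then constraint 1: a5 - a3 = 3; constraint 3: a5 - a3 = 3; constraint 7: a1 - a3 = -2, and every other listed constraint is also met.

Satisfiable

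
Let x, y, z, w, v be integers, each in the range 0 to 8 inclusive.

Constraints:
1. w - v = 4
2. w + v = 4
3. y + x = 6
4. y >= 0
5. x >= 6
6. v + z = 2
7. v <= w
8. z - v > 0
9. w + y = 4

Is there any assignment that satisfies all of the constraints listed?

Take x = 6, y = 0, z = 2, w = 4, v = 0. Then constraint 1: w - v = 4; constraint 2: w + v = 4; constraint 3: y + x = 6, and every other listed constraint is also met.

Satisfiable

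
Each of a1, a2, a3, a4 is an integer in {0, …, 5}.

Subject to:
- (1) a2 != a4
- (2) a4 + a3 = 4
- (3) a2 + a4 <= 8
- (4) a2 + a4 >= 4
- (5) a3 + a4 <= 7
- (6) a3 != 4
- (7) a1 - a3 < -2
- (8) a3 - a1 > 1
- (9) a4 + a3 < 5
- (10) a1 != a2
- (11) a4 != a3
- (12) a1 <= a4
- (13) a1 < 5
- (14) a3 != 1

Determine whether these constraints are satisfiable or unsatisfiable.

One satisfying assignment is a1 = 0, a2 = 5, a3 = 3, a4 = 1.
For the less obvious constraints — constraint 2: a4 + a3 = 4; constraint 3: a2 + a4 = 6 — and the others hold by inspection.

Satisfiable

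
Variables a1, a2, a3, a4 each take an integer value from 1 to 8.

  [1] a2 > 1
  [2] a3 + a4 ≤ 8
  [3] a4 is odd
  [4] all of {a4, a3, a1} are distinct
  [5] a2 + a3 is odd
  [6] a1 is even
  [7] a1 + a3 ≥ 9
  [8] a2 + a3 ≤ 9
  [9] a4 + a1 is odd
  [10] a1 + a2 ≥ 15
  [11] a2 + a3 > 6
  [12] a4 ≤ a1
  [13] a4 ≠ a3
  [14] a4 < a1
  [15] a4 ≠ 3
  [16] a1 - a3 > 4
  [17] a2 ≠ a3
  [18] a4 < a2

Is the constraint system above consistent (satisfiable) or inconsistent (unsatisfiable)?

Satisfiable

Take a1 = 8, a2 = 8, a3 = 1, a4 = 5. Then constraint 2: a3 + a4 = 6; constraint 7: a1 + a3 = 9, and every other listed constraint is also met.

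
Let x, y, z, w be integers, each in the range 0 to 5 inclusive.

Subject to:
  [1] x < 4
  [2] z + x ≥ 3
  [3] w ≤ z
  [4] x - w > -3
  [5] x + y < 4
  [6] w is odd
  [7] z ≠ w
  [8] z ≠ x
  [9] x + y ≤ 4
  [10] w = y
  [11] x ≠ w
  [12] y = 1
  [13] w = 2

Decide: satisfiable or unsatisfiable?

Constraint 13 fixes w = 2 and constraint 12 fixes y = 1, but constraint 10 requires w = y. Since 2 ≠ 1, contradiction.

Unsatisfiable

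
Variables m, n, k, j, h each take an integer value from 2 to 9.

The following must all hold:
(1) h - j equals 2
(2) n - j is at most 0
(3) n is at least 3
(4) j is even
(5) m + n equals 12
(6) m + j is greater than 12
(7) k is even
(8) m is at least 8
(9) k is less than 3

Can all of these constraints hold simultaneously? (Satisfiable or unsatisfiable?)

Setting (m, n, k, j, h) = (8, 4, 2, 6, 8) satisfies everything: constraint 1: h - j = 2; constraint 2: n - j = -2; constraint 5: m + n = 12, and the others follow.

Satisfiable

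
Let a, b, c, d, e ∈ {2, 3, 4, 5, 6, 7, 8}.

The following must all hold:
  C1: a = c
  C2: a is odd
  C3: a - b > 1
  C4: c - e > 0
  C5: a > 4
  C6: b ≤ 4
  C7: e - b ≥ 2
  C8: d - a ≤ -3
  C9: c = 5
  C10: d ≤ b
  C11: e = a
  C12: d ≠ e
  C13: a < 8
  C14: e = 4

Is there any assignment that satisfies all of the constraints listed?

Constraint 14 fixes e = 4 and constraint 9 fixes c = 5. Constraints 1 and 11 give e = a = c, so e = c. But 4 ≠ 5 — contradiction.

Unsatisfiable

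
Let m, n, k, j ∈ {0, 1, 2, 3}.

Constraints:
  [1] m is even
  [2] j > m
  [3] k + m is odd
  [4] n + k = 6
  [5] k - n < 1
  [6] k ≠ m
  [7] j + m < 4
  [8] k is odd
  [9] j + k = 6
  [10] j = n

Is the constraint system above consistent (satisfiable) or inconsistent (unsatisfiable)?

The assignment m = 0, n = 3, k = 3, j = 3 works:
  constraint 4 holds since n + k = 6.
  constraint 5 holds since k - n = 0.
  constraint 7 holds since j + m = 3.
The rest check out directly.

Satisfiable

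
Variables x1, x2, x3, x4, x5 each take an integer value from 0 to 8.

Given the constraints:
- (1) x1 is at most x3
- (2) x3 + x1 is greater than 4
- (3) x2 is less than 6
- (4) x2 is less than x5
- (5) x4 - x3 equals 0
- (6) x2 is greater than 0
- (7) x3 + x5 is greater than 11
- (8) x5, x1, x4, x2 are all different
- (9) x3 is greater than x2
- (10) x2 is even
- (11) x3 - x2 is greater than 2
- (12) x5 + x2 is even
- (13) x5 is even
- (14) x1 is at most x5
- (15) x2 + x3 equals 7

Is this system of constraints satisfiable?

One satisfying assignment is x1 = 0, x2 = 2, x3 = 5, x4 = 5, x5 = 8.
For the less obvious constraints — constraint 2: x3 + x1 = 5; constraint 5: x4 - x3 = 0; constraint 7: x3 + x5 = 13 — and the others hold by inspection.

Satisfiable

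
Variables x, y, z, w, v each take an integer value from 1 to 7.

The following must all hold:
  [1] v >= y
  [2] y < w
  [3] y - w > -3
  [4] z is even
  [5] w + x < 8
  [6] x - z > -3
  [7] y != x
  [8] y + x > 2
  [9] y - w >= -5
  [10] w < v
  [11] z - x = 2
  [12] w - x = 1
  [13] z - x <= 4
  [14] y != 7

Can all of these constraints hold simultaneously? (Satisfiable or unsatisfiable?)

Satisfiable

The assignment x = 2, y = 1, z = 4, w = 3, v = 4 works:
  constraint 3 holds since y - w = -2.
  constraint 5 holds since w + x = 5.
The rest check out directly.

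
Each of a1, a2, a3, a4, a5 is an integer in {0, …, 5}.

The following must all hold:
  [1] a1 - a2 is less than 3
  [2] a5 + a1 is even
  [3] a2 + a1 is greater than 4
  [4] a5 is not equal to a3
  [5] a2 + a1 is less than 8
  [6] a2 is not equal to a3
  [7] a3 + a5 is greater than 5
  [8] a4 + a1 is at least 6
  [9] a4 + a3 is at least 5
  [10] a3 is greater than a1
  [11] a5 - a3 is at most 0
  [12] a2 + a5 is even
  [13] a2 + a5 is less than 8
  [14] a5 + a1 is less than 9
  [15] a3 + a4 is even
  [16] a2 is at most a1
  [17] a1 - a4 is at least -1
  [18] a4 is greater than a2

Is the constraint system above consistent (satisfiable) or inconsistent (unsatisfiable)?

One satisfying assignment is a1 = 3, a2 = 3, a3 = 4, a4 = 4, a5 = 3.
For the less obvious constraints — constraint 1: a1 - a2 = 0; constraint 3: a2 + a1 = 6; constraint 5: a2 + a1 = 6 — and the others hold by inspection.

Satisfiable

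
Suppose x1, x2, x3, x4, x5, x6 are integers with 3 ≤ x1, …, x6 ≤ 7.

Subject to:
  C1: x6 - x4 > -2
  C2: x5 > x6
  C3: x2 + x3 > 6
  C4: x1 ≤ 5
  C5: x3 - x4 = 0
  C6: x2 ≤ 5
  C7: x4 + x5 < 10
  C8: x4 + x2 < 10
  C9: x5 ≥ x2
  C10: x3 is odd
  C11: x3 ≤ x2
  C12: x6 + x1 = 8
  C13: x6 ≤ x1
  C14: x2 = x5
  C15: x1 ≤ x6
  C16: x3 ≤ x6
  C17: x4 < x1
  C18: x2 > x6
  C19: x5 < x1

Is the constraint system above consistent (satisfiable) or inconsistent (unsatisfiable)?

Constraints 9, 15, 18, and 19 give x2 ≤ x5, x5 < x1, x1 ≤ x6, x6 < x2. Chaining: x2 ≤ x5 < x1 ≤ x6 < x2, which forces x2 < x2 — impossible.

Unsatisfiable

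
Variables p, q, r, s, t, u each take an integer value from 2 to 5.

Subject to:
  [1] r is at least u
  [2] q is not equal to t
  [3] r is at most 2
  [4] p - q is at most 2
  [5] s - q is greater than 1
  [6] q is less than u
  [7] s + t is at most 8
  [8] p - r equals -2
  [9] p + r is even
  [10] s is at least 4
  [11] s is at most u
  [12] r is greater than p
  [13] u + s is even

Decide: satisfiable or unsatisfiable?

Unsatisfiable

From constraints 10 and 11: u ≥ s and s ≥ 4, so u ≥ 4. From constraints 1 and 3: u ≤ r and r ≤ 2, so u ≤ 2. But 2 < 4, so no value of u works.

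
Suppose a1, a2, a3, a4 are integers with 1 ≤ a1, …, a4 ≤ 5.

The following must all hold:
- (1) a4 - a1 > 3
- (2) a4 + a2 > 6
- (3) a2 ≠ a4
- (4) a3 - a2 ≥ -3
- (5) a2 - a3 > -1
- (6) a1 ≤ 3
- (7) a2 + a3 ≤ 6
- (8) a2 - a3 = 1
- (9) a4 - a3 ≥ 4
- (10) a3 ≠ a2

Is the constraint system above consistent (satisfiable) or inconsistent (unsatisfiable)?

Setting (a1, a2, a3, a4) = (1, 2, 1, 5) satisfies everything: constraint 1: a4 - a1 = 4; constraint 2: a4 + a2 = 7, and the others follow.

Satisfiable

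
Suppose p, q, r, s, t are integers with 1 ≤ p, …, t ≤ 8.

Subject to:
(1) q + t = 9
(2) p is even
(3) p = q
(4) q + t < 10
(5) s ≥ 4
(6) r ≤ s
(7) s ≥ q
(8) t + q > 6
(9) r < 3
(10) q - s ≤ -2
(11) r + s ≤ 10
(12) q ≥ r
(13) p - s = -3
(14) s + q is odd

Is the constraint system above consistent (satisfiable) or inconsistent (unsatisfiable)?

One satisfying assignment is p = 4, q = 4, r = 1, s = 7, t = 5.
For the less obvious constraints — constraint 1: q + t = 9; constraint 4: q + t = 9; constraint 8: t + q = 9 — and the others hold by inspection.

Satisfiable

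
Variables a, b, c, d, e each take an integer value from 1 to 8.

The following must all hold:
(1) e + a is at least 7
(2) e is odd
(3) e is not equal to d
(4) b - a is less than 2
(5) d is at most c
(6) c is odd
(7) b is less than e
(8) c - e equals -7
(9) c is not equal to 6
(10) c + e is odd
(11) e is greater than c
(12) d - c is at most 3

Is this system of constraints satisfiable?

Constraint 6 makes c odd and constraint 2 makes e odd, so c + e must be even. Constraint 10 says c + e is odd — contradiction.

Unsatisfiable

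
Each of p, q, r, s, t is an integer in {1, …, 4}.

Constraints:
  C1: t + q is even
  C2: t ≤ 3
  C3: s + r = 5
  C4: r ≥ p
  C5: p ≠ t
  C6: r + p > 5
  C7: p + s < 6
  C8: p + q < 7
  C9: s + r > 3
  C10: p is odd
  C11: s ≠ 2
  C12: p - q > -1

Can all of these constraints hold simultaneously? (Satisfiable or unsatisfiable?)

Try p = 3, q = 1, r = 4, s = 1, t = 1.
Check constraint 3: s + r = 5; constraint 6: r + p = 7. The remaining constraints are straightforward to verify.

Satisfiable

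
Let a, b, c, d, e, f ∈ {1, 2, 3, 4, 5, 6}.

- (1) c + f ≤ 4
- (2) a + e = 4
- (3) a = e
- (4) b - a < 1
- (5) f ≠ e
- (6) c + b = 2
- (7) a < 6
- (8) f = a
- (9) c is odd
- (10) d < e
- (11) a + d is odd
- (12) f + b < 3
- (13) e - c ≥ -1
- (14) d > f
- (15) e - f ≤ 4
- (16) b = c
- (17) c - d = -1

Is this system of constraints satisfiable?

Unsatisfiable

From constraints 3 and 8, f = a = e, so f = e. But constraint 5 says f ≠ e. Contradiction.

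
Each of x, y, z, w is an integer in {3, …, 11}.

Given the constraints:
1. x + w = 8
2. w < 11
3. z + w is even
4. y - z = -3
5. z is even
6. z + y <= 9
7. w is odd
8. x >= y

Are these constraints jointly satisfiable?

Constraint 5 makes z even and constraint 7 makes w odd, so z + w must be odd. Constraint 3 says z + w is even — contradiction.

Unsatisfiable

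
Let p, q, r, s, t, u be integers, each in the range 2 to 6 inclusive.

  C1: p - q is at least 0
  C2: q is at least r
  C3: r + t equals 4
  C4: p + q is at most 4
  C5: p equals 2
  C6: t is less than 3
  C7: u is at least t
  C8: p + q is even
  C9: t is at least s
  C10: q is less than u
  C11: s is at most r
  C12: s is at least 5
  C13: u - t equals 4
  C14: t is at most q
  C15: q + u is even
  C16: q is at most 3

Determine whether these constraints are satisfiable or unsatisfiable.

From constraints 11 and 12: r ≥ s and s ≥ 5, so r ≥ 5. From constraints 2 and 16: r ≤ q and q ≤ 3, so r ≤ 3. But 3 < 5, so no value of r works.

Unsatisfiable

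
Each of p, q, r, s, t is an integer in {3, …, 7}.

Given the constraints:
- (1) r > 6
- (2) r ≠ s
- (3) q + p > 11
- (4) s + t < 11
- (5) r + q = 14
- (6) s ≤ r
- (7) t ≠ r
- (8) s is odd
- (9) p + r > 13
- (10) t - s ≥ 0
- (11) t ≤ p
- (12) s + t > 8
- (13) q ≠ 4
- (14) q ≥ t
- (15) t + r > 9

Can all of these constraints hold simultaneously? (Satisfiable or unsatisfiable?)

Take p = 7, q = 7, r = 7, s = 5, t = 5. Then constraint 3: q + p = 14; constraint 4: s + t = 10, and every other listed constraint is also met.

Satisfiable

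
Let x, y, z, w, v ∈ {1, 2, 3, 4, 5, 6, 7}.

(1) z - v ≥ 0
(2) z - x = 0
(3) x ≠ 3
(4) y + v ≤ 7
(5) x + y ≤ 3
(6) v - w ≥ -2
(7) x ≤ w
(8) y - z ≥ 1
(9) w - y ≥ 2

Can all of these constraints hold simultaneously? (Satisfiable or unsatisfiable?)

Unsatisfiable

Constraints 1, 6, 8, and 9 give y − z ≥ 1, z − v ≥ 0, v − w ≥ -2, w − y ≥ 2.
Adding all 4 inequalities: the left sides telescope to 0, and the right sides sum to 1 + 0 + (-2) + 2 = 1. So 0 ≥ 1, which is false.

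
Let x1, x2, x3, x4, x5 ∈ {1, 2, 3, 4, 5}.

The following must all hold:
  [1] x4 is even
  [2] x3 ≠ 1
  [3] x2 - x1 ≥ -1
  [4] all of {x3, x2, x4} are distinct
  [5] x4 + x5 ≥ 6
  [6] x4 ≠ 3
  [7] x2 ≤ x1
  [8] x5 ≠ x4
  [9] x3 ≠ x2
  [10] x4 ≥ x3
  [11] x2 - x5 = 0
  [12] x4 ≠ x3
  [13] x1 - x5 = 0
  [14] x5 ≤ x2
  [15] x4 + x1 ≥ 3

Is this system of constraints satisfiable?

Satisfiable

The assignment x1 = 2, x2 = 2, x3 = 3, x4 = 4, x5 = 2 works:
  constraint 3 holds since x2 - x1 = 0.
  constraint 5 holds since x4 + x5 = 6.
  constraint 11 holds since x2 - x5 = 0.
The rest check out directly.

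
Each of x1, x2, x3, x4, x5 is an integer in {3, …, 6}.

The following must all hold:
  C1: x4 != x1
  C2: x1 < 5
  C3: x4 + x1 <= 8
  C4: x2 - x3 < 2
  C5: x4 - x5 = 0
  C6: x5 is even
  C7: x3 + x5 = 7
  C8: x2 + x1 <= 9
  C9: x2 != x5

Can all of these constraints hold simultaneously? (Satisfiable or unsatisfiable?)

Satisfiable

Setting (x1, x2, x3, x4, x5) = (3, 3, 3, 4, 4) satisfies everything: constraint 3: x4 + x1 = 7; constraint 4: x2 - x3 = 0, and the others follow.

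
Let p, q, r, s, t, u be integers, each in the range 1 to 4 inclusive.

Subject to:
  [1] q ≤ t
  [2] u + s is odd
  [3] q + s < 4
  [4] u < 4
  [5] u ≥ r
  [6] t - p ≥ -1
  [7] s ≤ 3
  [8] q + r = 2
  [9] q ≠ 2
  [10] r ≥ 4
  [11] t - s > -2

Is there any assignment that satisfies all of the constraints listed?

Unsatisfiable

From constraints 5 and 10: u ≥ r and r ≥ 4, so u ≥ 4. From constraint 4: u ≤ 3. But 3 < 4, so no value of u works.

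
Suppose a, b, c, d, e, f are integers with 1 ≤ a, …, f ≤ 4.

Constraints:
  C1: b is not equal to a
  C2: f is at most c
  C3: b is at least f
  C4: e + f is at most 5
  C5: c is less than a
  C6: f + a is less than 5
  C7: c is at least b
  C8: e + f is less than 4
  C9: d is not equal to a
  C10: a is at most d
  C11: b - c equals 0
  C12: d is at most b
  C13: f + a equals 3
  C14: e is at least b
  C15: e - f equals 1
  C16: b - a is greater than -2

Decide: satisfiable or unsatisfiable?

Unsatisfiable

Constraints 5, 7, 10, and 12 give b ≤ c, c < a, a ≤ d, d ≤ b. Chaining: b ≤ c < a ≤ d ≤ b, which forces b < b — impossible.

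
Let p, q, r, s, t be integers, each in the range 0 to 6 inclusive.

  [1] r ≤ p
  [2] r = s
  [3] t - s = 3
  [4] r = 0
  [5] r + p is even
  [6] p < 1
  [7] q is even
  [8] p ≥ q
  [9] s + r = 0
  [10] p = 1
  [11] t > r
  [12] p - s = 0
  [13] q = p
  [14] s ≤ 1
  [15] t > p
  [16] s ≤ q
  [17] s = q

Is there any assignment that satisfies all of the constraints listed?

Unsatisfiable

Constraint 4 fixes r = 0 and constraint 10 fixes p = 1. Constraints 2, 13, and 17 give r = s = q = p, so r = p. But 0 ≠ 1 — contradiction.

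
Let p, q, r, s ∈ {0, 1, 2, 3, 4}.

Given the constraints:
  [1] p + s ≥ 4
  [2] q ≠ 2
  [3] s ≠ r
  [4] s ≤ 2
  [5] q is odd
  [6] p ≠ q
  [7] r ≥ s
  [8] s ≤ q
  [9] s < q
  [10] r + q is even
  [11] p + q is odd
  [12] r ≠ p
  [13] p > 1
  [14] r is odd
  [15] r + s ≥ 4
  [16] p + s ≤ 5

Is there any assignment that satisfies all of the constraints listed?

Satisfiable

Take p = 2, q = 3, r = 3, s = 2. Then constraint 1: p + s = 4; constraint 15: r + s = 5; constraint 16: p + s = 4, and every other listed constraint is also met.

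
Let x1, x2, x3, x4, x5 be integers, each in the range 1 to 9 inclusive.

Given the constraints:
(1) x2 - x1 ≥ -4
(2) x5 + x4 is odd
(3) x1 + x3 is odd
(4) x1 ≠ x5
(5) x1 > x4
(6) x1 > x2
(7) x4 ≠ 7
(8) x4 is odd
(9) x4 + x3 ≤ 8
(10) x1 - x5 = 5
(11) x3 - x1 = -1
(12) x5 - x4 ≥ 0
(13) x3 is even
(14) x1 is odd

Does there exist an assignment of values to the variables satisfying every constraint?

Satisfiable

Take x1 = 7, x2 = 3, x3 = 6, x4 = 1, x5 = 2. Then constraint 1: x2 - x1 = -4; constraint 9: x4 + x3 = 7, and every other listed constraint is also met.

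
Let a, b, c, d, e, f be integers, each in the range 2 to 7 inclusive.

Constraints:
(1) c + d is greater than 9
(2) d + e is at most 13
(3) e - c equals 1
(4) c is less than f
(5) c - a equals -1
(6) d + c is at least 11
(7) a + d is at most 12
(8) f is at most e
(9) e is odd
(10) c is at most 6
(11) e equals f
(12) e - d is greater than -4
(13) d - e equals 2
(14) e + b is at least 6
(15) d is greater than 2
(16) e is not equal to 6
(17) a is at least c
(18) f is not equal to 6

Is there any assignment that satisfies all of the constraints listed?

Satisfiable

Try a = 5, b = 4, c = 4, d = 7, e = 5, f = 5.
Check constraint 1: c + d = 11; constraint 2: d + e = 12. The remaining constraints are straightforward to verify.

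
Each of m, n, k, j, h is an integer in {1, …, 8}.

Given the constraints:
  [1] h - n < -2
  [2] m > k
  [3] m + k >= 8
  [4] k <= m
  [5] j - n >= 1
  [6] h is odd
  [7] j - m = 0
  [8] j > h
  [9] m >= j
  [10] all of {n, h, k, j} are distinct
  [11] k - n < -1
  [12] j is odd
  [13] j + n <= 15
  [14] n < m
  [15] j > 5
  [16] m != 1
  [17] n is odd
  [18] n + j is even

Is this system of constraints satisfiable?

Try m = 7, n = 5, k = 2, j = 7, h = 1.
Check constraint 1: h - n = -4; constraint 3: m + k = 9. The remaining constraints are straightforward to verify.

Satisfiable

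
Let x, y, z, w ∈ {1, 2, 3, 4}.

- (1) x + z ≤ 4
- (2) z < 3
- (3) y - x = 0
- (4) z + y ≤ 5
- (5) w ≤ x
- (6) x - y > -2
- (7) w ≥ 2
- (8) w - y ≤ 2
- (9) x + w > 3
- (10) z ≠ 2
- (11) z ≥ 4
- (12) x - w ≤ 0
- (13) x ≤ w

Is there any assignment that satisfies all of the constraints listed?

From constraints 5 and 7: x ≥ w ≥ 2. From constraint 11: z ≥ 4. Hence x + z ≥ 6. But constraint 1 requires x + z ≤ 4, and 4 < 6. Contradiction.

Unsatisfiable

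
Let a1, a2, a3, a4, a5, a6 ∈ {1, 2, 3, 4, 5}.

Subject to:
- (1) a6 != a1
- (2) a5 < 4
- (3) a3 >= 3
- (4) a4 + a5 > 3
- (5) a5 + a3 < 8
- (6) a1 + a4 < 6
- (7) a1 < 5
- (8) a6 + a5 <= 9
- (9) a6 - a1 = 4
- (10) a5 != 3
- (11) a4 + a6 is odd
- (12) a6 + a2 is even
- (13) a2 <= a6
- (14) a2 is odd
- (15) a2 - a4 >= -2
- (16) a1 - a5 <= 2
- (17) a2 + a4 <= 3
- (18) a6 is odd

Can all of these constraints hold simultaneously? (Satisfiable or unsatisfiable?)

Try a1 = 1, a2 = 1, a3 = 3, a4 = 2, a5 = 2, a6 = 5.
Check constraint 4: a4 + a5 = 4; constraint 5: a5 + a3 = 5. The remaining constraints are straightforward to verify.

Satisfiable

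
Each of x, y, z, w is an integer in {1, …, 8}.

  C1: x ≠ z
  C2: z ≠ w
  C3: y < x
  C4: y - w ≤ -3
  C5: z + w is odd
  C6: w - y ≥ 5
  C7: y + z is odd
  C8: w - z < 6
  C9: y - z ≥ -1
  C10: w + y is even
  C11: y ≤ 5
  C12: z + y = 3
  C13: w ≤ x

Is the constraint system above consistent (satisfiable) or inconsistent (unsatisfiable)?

Satisfiable

Try x = 7, y = 1, z = 2, w = 7.
Check constraint 4: y - w = -6; constraint 6: w - y = 6. The remaining constraints are straightforward to verify.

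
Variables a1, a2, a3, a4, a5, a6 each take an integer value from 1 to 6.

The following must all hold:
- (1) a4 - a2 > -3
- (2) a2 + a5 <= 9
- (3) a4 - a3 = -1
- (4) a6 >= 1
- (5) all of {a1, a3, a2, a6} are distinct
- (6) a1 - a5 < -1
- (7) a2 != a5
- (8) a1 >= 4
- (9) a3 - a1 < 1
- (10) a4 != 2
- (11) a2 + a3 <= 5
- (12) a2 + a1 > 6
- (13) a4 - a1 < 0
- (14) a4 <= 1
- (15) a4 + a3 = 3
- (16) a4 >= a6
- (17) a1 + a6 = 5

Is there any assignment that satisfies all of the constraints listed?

One satisfying assignment is a1 = 4, a2 = 3, a3 = 2, a4 = 1, a5 = 6, a6 = 1.
For the less obvious constraints — constraint 1: a4 - a2 = -2; constraint 2: a2 + a5 = 9; constraint 3: a4 - a3 = -1 — and the others hold by inspection.

Satisfiable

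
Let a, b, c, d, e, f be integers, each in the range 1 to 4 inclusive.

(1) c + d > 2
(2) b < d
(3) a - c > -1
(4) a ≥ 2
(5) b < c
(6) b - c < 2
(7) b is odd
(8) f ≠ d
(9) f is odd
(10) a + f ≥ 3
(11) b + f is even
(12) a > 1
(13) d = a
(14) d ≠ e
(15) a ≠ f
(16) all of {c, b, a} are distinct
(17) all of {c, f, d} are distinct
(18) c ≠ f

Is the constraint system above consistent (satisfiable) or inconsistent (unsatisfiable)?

Satisfiable

Try a = 3, b = 1, c = 2, d = 3, e = 1, f = 1.
Check constraint 1: c + d = 5; constraint 3: a - c = 1. The remaining constraints are straightforward to verify.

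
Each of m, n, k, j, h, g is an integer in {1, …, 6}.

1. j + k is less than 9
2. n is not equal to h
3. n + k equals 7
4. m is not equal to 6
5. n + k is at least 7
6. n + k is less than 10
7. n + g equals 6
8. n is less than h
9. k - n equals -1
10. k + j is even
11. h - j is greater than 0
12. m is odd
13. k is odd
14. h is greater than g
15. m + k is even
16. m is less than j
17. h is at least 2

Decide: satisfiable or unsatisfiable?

Try m = 1, n = 4, k = 3, j = 3, h = 6, g = 2.
Check constraint 1: j + k = 6; constraint 3: n + k = 7; constraint 5: n + k = 7. The remaining constraints are straightforward to verify.

Satisfiable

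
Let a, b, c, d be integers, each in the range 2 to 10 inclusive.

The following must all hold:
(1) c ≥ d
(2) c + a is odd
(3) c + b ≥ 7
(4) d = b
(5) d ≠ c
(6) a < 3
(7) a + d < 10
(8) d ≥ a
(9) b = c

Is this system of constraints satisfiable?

From constraints 4 and 9, d = b = c, so d = c. But constraint 5 says d ≠ c. Contradiction.

Unsatisfiable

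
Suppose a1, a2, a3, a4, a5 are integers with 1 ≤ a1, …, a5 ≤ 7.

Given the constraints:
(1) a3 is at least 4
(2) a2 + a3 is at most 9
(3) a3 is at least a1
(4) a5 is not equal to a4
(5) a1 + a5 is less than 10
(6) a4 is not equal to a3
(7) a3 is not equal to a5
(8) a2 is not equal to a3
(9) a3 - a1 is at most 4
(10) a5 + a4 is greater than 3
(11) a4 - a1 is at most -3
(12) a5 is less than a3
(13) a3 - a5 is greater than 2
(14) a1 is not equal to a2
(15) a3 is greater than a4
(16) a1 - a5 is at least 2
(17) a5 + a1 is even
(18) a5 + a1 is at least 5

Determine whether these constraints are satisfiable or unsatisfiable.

Satisfiable

Try a1 = 5, a2 = 2, a3 = 7, a4 = 1, a5 = 3.
Check constraint 2: a2 + a3 = 9; constraint 5: a1 + a5 = 8; constraint 9: a3 - a1 = 2. The remaining constraints are straightforward to verify.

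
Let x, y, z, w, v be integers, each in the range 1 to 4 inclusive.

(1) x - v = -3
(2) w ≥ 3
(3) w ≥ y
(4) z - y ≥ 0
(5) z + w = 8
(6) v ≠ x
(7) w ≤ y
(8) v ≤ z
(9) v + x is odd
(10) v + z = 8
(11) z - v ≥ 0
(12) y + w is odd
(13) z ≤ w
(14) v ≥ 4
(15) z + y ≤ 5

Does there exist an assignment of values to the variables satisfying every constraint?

Unsatisfiable

From constraints 8 and 14: z ≥ v ≥ 4. From constraints 2 and 7: y ≥ w ≥ 3. Hence z + y ≥ 7. But constraint 15 requires z + y ≤ 5, and 5 < 7. Contradiction.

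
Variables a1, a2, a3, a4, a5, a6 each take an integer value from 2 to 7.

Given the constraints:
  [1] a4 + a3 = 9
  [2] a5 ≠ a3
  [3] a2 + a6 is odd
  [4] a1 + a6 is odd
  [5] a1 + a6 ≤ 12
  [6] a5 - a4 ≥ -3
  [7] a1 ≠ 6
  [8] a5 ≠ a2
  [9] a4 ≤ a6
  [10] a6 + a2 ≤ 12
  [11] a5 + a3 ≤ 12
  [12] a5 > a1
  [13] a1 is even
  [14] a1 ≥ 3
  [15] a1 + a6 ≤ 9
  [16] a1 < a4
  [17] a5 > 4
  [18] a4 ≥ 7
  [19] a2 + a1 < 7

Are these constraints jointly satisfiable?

From constraint 14: a1 ≥ 3. From constraints 9 and 18: a6 ≥ a4 ≥ 7. Hence a1 + a6 ≥ 10. But constraint 15 requires a1 + a6 ≤ 9, and 9 < 10. Contradiction.

Unsatisfiable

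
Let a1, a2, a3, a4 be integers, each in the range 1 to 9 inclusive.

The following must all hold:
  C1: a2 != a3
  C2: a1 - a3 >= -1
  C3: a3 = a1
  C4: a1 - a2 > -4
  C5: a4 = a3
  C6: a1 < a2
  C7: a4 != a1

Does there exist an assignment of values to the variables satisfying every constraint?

Unsatisfiable

From constraints 3 and 5, a4 = a3 = a1, so a4 = a1. But constraint 7 says a4 ≠ a1. Contradiction.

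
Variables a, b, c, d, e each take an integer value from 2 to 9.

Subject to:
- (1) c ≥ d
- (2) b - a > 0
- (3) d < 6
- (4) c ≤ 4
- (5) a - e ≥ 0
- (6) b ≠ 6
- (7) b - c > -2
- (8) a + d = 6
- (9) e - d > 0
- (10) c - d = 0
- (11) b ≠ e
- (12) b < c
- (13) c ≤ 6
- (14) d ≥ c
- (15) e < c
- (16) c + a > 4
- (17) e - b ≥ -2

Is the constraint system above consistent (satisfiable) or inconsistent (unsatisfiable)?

Unsatisfiable

Constraints 2, 5, 9, 12, and 14 give d < e, e ≤ a, a < b, b < c, c ≤ d. Chaining: d < e ≤ a < b < c ≤ d, which forces d < d — impossible.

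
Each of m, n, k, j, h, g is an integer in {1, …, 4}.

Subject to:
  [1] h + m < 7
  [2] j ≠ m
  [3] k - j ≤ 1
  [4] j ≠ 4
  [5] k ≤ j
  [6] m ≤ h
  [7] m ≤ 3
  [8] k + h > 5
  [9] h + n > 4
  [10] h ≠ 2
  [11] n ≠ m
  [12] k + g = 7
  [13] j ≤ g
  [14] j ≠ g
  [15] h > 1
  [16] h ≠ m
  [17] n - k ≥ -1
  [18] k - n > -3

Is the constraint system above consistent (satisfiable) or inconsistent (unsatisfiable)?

Take m = 1, n = 3, k = 3, j = 3, h = 3, g = 4. Then constraint 1: h + m = 4; constraint 3: k - j = 0, and every other listed constraint is also met.

Satisfiable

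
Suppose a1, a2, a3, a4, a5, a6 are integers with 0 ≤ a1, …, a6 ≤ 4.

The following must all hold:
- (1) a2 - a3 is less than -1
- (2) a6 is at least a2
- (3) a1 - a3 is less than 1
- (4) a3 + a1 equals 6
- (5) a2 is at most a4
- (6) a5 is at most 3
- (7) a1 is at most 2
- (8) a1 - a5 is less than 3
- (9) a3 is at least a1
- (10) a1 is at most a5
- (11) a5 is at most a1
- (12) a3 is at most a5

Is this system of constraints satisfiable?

Unsatisfiable

From constraints 6 and 12: a3 ≤ a5 ≤ 3. From constraint 7: a1 ≤ 2. Hence a3 + a1 ≤ 5. But constraint 4 requires a3 + a1 = 6, and 6 > 5. Contradiction.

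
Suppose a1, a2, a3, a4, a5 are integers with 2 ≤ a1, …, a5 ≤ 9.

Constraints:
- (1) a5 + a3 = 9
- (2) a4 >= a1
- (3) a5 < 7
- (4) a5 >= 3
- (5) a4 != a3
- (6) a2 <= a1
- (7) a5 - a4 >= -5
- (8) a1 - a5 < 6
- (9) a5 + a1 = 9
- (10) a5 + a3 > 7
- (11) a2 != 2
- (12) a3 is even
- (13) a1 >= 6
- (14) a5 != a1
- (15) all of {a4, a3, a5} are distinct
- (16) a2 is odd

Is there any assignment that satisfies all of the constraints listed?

Satisfiable

One satisfying assignment is a1 = 6, a2 = 5, a3 = 6, a4 = 8, a5 = 3.
For the less obvious constraints — constraint 1: a5 + a3 = 9; constraint 7: a5 - a4 = -5 — and the others hold by inspection.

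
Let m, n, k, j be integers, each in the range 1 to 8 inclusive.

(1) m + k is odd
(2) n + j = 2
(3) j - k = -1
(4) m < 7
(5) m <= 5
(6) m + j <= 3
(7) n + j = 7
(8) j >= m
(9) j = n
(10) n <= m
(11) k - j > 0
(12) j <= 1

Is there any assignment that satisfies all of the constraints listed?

From constraints 5 and 10: n ≤ m ≤ 5. From constraint 12: j ≤ 1. Hence n + j ≤ 6. But constraint 7 requires n + j = 7, and 7 > 6. Contradiction.

Unsatisfiable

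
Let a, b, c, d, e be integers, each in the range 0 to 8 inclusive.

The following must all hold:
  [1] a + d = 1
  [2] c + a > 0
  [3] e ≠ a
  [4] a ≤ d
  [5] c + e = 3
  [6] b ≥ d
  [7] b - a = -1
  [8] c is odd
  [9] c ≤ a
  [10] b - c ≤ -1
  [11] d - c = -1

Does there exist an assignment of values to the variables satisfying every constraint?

Unsatisfiable

Constraints 4, 6, 9, and 10 give b < c, c ≤ a, a ≤ d, d ≤ b. Chaining: b < c ≤ a ≤ d ≤ b, which forces b < b — impossible.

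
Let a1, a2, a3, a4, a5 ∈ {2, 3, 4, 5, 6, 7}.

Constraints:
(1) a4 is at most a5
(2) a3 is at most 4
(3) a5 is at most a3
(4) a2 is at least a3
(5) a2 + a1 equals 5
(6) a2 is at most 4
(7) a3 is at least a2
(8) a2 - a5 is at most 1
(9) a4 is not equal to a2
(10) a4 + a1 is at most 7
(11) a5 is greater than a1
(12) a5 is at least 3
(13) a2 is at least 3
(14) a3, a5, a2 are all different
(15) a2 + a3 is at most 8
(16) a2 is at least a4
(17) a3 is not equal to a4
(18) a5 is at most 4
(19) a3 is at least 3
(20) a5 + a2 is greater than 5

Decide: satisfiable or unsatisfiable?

Constraints 2, 6, 12, 13, 18, and 19 confine each of a3, a5, a2 to the 2 values {3, 4}.
Constraint 14 requires all 3 of them to be distinct, but only 2 values are available — impossible by the pigeonhole principle.

Unsatisfiable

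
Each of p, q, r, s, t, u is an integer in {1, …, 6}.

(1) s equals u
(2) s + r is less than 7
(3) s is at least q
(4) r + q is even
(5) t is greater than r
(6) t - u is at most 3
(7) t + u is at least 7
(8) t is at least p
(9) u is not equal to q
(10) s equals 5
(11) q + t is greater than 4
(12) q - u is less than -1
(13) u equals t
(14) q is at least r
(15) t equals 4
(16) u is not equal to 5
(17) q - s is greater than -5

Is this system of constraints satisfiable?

Unsatisfiable

Constraint 10 fixes s = 5 and constraint 15 fixes t = 4. Constraints 1 and 13 give s = u = t, so s = t. But 5 ≠ 4 — contradiction.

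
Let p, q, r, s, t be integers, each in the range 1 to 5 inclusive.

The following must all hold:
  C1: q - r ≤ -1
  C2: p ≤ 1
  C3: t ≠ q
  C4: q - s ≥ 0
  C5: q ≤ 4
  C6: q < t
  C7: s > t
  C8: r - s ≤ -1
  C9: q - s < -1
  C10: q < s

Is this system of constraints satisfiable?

Unsatisfiable

Constraints 1, 4, and 8 give s − r ≥ 1, r − q ≥ 1, q − s ≥ 0.
Adding all 3 inequalities: the left sides telescope to 0, and the right sides sum to 1 + 1 + 0 = 2. So 0 ≥ 2, which is false.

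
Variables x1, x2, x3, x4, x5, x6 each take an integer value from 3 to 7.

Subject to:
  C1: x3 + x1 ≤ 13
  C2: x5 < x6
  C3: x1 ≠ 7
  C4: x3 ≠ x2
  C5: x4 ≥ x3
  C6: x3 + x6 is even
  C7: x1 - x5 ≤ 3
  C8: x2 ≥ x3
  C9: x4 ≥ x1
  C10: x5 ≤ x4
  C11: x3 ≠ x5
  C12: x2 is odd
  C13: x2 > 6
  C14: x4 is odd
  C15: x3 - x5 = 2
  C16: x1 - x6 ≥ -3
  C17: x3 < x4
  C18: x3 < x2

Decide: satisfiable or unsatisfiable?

Try x1 = 6, x2 = 7, x3 = 6, x4 = 7, x5 = 4, x6 = 6.
Check constraint 1: x3 + x1 = 12; constraint 7: x1 - x5 = 2; constraint 15: x3 - x5 = 2. The remaining constraints are straightforward to verify.

Satisfiable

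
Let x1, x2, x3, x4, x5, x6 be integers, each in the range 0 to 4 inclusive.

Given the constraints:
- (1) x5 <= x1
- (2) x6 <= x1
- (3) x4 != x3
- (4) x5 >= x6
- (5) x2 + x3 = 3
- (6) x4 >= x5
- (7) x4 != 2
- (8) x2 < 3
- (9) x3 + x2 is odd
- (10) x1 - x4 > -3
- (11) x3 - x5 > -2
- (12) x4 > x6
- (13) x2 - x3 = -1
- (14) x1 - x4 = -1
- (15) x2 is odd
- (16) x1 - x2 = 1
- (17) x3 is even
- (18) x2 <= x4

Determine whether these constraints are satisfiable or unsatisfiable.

Try x1 = 2, x2 = 1, x3 = 2, x4 = 3, x5 = 2, x6 = 2.
Check constraint 5: x2 + x3 = 3; constraint 10: x1 - x4 = -1; constraint 11: x3 - x5 = 0. The remaining constraints are straightforward to verify.

Satisfiable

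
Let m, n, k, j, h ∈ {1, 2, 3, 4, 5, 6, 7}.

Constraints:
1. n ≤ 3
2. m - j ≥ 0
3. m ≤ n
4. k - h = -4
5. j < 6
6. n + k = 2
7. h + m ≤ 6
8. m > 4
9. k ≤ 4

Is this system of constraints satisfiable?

Unsatisfiable

From constraint 8: m ≥ 5. From constraints 1 and 3: m ≤ n and n ≤ 3, so m ≤ 3. But 3 < 5, so no value of m works.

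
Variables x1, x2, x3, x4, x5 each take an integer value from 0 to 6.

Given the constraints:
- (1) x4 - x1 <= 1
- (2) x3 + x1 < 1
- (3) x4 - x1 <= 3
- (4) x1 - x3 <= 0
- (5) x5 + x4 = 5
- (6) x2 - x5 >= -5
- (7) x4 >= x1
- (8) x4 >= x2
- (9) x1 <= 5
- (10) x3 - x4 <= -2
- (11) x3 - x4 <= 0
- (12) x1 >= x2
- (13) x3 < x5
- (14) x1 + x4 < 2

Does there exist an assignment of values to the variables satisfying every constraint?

Unsatisfiable

Constraints 1, 4, and 10 give x3 − x1 ≥ 0, x1 − x4 ≥ -1, x4 − x3 ≥ 2.
Adding all 3 inequalities: the left sides telescope to 0, and the right sides sum to 0 + (-1) + 2 = 1. So 0 ≥ 1, which is false.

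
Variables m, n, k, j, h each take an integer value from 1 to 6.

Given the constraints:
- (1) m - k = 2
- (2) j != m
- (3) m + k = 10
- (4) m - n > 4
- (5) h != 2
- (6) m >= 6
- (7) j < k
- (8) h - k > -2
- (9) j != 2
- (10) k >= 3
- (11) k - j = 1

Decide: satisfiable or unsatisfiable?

Satisfiable

Take m = 6, n = 1, k = 4, j = 3, h = 3. Then constraint 1: m - k = 2; constraint 3: m + k = 10, and every other listed constraint is also met.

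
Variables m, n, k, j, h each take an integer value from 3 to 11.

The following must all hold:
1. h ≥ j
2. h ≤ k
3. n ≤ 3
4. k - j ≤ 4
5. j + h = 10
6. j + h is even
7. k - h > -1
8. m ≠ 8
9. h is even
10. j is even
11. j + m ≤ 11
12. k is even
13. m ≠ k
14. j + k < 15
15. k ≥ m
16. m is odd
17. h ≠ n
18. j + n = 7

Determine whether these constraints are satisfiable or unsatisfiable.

Satisfiable

The assignment m = 5, n = 3, k = 8, j = 4, h = 6 works:
  constraint 4 holds since k - j = 4.
  constraint 5 holds since j + h = 10.
The rest check out directly.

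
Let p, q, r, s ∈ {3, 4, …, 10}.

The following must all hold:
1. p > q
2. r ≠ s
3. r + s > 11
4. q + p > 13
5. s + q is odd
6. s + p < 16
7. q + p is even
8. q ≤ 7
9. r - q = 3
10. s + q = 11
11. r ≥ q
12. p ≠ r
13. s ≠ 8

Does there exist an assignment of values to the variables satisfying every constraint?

Satisfiable

The assignment p = 9, q = 5, r = 8, s = 6 works:
  constraint 3 holds since r + s = 14.
  constraint 4 holds since q + p = 14.
The rest check out directly.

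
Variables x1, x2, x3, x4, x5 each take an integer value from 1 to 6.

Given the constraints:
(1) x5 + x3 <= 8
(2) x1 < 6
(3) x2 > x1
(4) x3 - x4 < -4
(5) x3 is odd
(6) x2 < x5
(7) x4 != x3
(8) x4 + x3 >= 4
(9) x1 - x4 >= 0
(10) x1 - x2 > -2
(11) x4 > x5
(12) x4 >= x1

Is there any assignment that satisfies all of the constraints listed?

Constraints 3, 6, 9, and 11 give x2 < x5, x5 < x4, x4 ≤ x1, x1 < x2. Chaining: x2 < x5 < x4 ≤ x1 < x2, which forces x2 < x2 — impossible.

Unsatisfiable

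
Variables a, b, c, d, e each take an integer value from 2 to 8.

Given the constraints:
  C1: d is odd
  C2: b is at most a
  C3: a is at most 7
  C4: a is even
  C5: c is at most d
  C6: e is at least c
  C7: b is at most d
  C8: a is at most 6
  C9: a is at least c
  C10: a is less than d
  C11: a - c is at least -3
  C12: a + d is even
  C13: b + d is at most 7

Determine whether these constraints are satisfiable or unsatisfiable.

Constraint 4 makes a even and constraint 1 makes d odd, so a + d must be odd. Constraint 12 says a + d is even — contradiction.

Unsatisfiable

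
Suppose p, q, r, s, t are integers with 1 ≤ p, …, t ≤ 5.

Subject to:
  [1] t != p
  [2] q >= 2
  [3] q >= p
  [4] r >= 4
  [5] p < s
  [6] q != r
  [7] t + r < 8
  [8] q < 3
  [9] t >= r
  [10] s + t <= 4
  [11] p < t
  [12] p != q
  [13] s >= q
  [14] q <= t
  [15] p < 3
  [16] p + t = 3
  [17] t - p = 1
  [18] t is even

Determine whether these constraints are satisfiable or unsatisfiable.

From constraints 2 and 13: s ≥ q ≥ 2. From constraints 4 and 9: t ≥ r ≥ 4. Hence s + t ≥ 6. But constraint 10 requires s + t ≤ 4, and 4 < 6. Contradiction.

Unsatisfiable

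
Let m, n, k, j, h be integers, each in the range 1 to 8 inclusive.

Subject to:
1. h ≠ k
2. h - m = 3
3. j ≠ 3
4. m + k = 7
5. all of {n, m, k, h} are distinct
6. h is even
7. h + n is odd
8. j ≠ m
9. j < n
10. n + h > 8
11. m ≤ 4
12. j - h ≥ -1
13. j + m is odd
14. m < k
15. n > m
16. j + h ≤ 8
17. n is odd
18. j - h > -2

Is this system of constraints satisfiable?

Try m = 1, n = 5, k = 6, j = 4, h = 4.
Check constraint 2: h - m = 3; constraint 4: m + k = 7. The remaining constraints are straightforward to verify.

Satisfiable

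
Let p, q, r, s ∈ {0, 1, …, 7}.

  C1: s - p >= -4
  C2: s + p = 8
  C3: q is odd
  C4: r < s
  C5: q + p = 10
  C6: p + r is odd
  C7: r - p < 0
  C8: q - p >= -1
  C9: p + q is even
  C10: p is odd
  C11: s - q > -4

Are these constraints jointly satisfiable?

Satisfiable

One satisfying assignment is p = 5, q = 5, r = 2, s = 3.
For the less obvious constraints — constraint 1: s - p = -2; constraint 2: s + p = 8; constraint 5: q + p = 10 — and the others hold by inspection.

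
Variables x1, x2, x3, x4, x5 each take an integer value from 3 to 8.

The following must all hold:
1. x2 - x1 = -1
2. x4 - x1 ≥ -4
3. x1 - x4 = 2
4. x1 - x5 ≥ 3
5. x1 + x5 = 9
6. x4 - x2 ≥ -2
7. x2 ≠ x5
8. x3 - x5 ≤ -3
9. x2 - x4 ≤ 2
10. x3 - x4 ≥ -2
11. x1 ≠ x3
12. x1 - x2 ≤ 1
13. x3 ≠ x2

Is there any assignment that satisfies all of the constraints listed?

Constraints 4, 6, 8, 10, and 12 give x4 − x2 ≥ -2, x2 − x1 ≥ -1, x1 − x5 ≥ 3, x5 − x3 ≥ 3, x3 − x4 ≥ -2.
Adding all 5 inequalities: the left sides telescope to 0, and the right sides sum to (-2) + (-1) + 3 + 3 + (-2) = 1. So 0 ≥ 1, which is false.

Unsatisfiable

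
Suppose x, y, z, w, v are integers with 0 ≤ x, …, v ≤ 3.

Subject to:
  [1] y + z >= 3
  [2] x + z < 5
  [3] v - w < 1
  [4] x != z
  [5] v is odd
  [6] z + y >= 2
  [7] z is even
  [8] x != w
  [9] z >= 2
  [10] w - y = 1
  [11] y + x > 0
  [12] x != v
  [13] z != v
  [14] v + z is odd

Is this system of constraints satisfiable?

Satisfiable

Setting (x, y, z, w, v) = (0, 2, 2, 3, 3) satisfies everything: constraint 1: y + z = 4; constraint 2: x + z = 2, and the others follow.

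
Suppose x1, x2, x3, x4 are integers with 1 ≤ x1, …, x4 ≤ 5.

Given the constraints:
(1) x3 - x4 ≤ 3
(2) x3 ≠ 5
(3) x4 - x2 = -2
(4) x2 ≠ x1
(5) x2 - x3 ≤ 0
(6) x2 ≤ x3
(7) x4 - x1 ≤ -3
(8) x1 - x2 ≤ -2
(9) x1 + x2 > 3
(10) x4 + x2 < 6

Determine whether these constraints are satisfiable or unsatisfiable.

Unsatisfiable

Constraints 1, 5, 7, and 8 give x4 − x3 ≥ -3, x3 − x2 ≥ 0, x2 − x1 ≥ 2, x1 − x4 ≥ 3.
Adding all 4 inequalities: the left sides telescope to 0, and the right sides sum to (-3) + 0 + 2 + 3 = 2. So 0 ≥ 2, which is false.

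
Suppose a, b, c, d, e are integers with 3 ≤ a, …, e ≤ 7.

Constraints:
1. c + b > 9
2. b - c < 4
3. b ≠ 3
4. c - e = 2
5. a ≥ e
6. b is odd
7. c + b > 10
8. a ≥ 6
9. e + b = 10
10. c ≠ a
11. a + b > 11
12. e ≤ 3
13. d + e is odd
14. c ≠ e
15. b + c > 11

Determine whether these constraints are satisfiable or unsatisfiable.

One satisfying assignment is a = 7, b = 7, c = 5, d = 4, e = 3.
For the less obvious constraints — constraint 1: c + b = 12; constraint 2: b - c = 2 — and the others hold by inspection.

Satisfiable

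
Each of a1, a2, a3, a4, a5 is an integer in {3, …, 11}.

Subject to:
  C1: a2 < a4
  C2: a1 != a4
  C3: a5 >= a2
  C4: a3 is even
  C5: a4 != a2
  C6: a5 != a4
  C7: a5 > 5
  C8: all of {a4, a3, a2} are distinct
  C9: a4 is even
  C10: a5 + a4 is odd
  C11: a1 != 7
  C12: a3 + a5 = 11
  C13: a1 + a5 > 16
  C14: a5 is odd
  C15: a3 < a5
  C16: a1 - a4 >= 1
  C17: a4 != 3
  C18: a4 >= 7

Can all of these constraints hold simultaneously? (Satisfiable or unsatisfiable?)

Take a1 = 10, a2 = 6, a3 = 4, a4 = 8, a5 = 7. Then constraint 12: a3 + a5 = 11; constraint 13: a1 + a5 = 17; constraint 16: a1 - a4 = 2, and every other listed constraint is also met.

Satisfiable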